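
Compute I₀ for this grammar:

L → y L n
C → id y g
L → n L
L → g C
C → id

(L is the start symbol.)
First, augment the grammar with L' → L
I₀ = CLOSURE({ [L' → . L] }):
  [L' → . L] has the dot before L: add [L → . y L n], [L → . n L], [L → . g C]
No further items can be added.

I₀ = { [L → . g C], [L → . n L], [L → . y L n], [L' → . L] }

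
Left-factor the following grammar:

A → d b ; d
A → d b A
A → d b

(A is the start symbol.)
A → d b A'
A' → ; d
A' → A
A' → ε

Left-factoring transforms A → αβ₁ | αβ₂ into A → αA' and A' → β₁ | β₂
(α is the longest common prefix among the alternatives). Repeat until
no nonterminal has two alternatives with a common prefix.

Round 1: A has alternatives sharing prefix 'd b'. Introduce A': A → d b A'
  Add: A' → ; d
  Add: A' → A
  Add: A' → ε

No remaining common prefixes — done.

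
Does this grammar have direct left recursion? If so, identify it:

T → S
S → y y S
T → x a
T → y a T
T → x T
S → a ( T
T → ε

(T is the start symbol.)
T → S: starts with S
S → y y S: starts with y
T → x a: starts with x
T → y a T: starts with y
T → x T: starts with x
S → a ( T: starts with a
T → ε: starts with ε

No direct left recursion found.

Answer: No direct left recursion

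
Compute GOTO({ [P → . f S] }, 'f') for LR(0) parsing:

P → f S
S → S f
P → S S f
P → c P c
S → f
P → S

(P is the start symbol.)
GOTO(I, 'f') = CLOSURE({ [A → αX.β] : [A → α.Xβ] ∈ I, X = 'f' })

Items with dot before 'f', with the dot advanced:
  [P → . f S] → [P → f . S]
Closure of the advanced items:
  [P → f . S] has the dot before S: add [S → . S f], [S → . f]

GOTO = { [P → f . S], [S → . S f], [S → . f] }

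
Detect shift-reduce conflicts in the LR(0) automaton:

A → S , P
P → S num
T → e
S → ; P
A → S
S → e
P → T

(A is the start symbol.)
A shift-reduce conflict occurs when an LR(0) state has both:
  - a complete (reduce) item [A → α .] (dot at the end), and
  - a shift item [B → β . c γ] (dot before a terminal).

Augment with A' → A and build the canonical LR(0) collection (I0 = CLOSURE({[A' → . A]}), then GOTO on every symbol after a dot until no new states appear). It has 12 states:
  I0: { [A → . S , P], [A → . S], [A' → . A], [S → . ; P], [S → . e] }  — shift
  I1: { [P → . S num], [P → . T], [S → . ; P], [S → . e], [S → ; . P], [T → . e] }  — shift
  I2: { [A' → A .] }  — accept
  I3: { [A → S . , P], [A → S .] }  — shift, reduce
  I4: { [S → e .] }  — reduce
  I5: { [A → S , . P], [P → . S num], [P → . T], [S → . ; P], [S → . e], [T → . e] }  — shift
  I6: { [A → S , P .] }  — reduce
  I7: { [P → S . num] }  — shift
  I8: { [P → T .] }  — reduce
  I9: { [S → e .], [T → e .] }  — 2 reduces
  I10: { [P → S num .] }  — reduce
  I11: { [S → ; P .] }  — reduce

I3 contains reduce item [A → S .] and shift item [A → S . , P] — shift-reduce conflict.

Answer: Yes — I3: [A → S .] vs [A → S . , P]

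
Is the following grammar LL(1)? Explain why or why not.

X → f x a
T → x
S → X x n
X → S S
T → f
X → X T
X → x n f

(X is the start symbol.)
A grammar is LL(1) if for each non-terminal N with multiple productions, the predict sets of those productions are pairwise disjoint, where PREDICT(N → α) = (FIRST(α) \ {ε}) ∪ (FOLLOW(N) if α ⇒* ε).

Relevant sets:
  FIRST(S) = { 'f', 'x' }
  FIRST(X) = { 'f', 'x' }

For X:
  PREDICT(X → f x a) = { 'f' }
  PREDICT(X → S S) = { 'f', 'x' }
  PREDICT(X → X T) = { 'f', 'x' }
  PREDICT(X → x n f) = { 'x' }
For T:
  PREDICT(T → x) = { 'x' }
  PREDICT(T → f) = { 'f' }
S has a single production, so nothing to check there.

Conflict found: Predict set conflict for X: { 'f' }
The grammar is NOT LL(1).

Answer: No. Predict set conflict for X: { 'f' }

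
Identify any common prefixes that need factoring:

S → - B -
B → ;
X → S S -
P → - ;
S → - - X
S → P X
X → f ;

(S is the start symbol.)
Yes, S has productions with common prefix '-'

Left-factoring is needed when two productions for the same non-terminal
share a common prefix on the right-hand side.

Productions for S:
  S → - B -
  S → - - X
  S → P X
Productions for X:
  X → S S -
  X → f ;

Found common prefix '-' in productions for S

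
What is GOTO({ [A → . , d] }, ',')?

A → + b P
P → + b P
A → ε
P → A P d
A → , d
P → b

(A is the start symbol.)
{ [A → , . d] }

GOTO(I, ',') = CLOSURE({ [A → αX.β] : [A → α.Xβ] ∈ I, X = ',' })

Items with dot before ',', with the dot advanced:
  [A → . , d] → [A → , . d]
Closure adds nothing (no advanced item has the dot before a non-terminal).

GOTO = { [A → , . d] }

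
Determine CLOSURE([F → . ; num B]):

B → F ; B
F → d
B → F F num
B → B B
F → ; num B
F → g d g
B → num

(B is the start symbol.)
{ [F → . ; num B] }

To compute CLOSURE, for each item [A → α.Bβ] where B is a non-terminal, add [B → .γ] for all productions B → γ; repeat for the newly added items until nothing changes.

Start with: [F → . ; num B]
The dot precedes the terminal ';', so nothing is added.

CLOSURE = { [F → . ; num B] }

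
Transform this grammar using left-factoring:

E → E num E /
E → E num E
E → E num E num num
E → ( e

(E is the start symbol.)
Left-factoring transforms A → αβ₁ | αβ₂ into A → αA' and A' → β₁ | β₂
(α is the longest common prefix among the alternatives). Repeat until
no nonterminal has two alternatives with a common prefix.

Round 1: E has alternatives sharing prefix 'E num E'. Introduce E': E → E num E E'
  Add: E' → /
  Add: E' → ε
  Add: E' → num num

No remaining common prefixes — done.

Resulting grammar:
E → E num E E'
E' → /
E' → ε
E' → num num
E → ( e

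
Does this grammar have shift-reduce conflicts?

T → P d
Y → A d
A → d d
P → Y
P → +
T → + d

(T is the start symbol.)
Augment with T' → T and build the canonical LR(0) collection (I0 = CLOSURE({[T' → . T]}), then GOTO on every symbol after a dot until no new states appear). It has 11 states:
  I0: { [A → . d d], [P → . +], [P → . Y], [T → . + d], [T → . P d], [T' → . T], [Y → . A d] }  — shift
  I1: { [P → + .], [T → + . d] }  — shift, reduce
  I2: { [Y → A . d] }  — shift
  I3: { [T → P . d] }  — shift
  I4: { [T' → T .] }  — accept
  I5: { [P → Y .] }  — reduce
  I6: { [A → d . d] }  — shift
  I7: { [A → d d .] }  — reduce
  I8: { [T → P d .] }  — reduce
  I9: { [Y → A d .] }  — reduce
  I10: { [T → + d .] }  — reduce

I1 contains reduce item [P → + .] and shift item [T → + . d] — shift-reduce conflict.

Answer: Yes — I1: [P → + .] vs [T → + . d]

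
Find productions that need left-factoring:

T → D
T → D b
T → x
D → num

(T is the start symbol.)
Yes, T has productions with common prefix 'D'

Left-factoring is needed when two productions for the same non-terminal
share a common prefix on the right-hand side.

Productions for T:
  T → D
  T → D b
  T → x

Found common prefix 'D' in productions for T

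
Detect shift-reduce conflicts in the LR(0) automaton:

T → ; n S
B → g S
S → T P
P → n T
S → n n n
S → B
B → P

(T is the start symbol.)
A shift-reduce conflict occurs when an LR(0) state has both:
  - a complete (reduce) item [A → α .] (dot at the end), and
  - a shift item [B → β . c γ] (dot before a terminal).

Augment with T' → T and build the canonical LR(0) collection (I0 = CLOSURE({[T' → . T]}), then GOTO on every symbol after a dot until no new states appear). It has 16 states:
  I0: { [T → . ; n S], [T' → . T] }  — shift
  I1: { [T → ; . n S] }  — shift
  I2: { [T' → T .] }  — accept
  I3: { [B → . P], [B → . g S], [P → . n T], [S → . B], [S → . T P], [S → . n n n], [T → . ; n S], [T → ; n . S] }  — shift
  I4: { [S → B .] }  — reduce
  I5: { [B → P .] }  — reduce
  I6: { [T → ; n S .] }  — reduce
  I7: { [P → . n T], [S → T . P] }  — shift
  I8: { [B → . P], [B → . g S], [B → g . S], [P → . n T], [S → . B], [S → . T P], [S → . n n n], [T → . ; n S] }  — shift
  I9: { [P → n . T], [S → n . n n], [T → . ; n S] }  — shift
  I10: { [P → n T .] }  — reduce
  I11: { [S → n n . n] }  — shift
  I12: { [S → n n n .] }  — reduce
  I13: { [B → g S .] }  — reduce
  I14: { [S → T P .] }  — reduce
  I15: { [P → n . T], [T → . ; n S] }  — shift

No state contains both a complete item and a shift item.

Answer: No shift-reduce conflicts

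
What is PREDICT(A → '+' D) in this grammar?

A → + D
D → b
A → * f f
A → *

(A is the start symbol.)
PREDICT(A → '+' D) = (FIRST(RHS) \ {ε}) ∪ (FOLLOW(A) if ε ∈ FIRST(RHS), i.e. RHS ⇒* ε)
FIRST('+' D) = { '+' }
ε ∉ FIRST('+' D), so FOLLOW(A) is not added.
PREDICT(A → '+' D) = { '+' }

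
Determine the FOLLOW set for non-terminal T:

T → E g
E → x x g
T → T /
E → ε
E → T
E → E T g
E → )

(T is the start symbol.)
To compute FOLLOW(T), find every occurrence of T on a right-hand side N → α T β: add FIRST(β) \ {ε}, and if β is empty or nullable also add FOLLOW(N). Iterate to a fixed point.

T is the start symbol, so $ ∈ FOLLOW(T).
In T → T /: T is followed by '/', add FIRST('/') \ {ε} = { '/' }
In E → T: T is at the end, add FOLLOW(E)
In E → E T g: T is followed by g, add FIRST(g) \ {ε} = { 'g' }

The FOLLOW sets referred to above (computed the same way, to a fixed point):
  FOLLOW(E) = { ')', 'g', 'x' }

Taking the union: FOLLOW(T) = { $, ')', '/', 'g', 'x' }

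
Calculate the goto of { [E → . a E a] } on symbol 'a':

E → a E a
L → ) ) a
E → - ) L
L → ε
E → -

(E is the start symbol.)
GOTO(I, 'a') = CLOSURE({ [A → αX.β] : [A → α.Xβ] ∈ I, X = 'a' })

Items with dot before 'a', with the dot advanced:
  [E → . a E a] → [E → a . E a]
Closure of the advanced items:
  [E → a . E a] has the dot before E: add [E → . a E a], [E → . - ) L], [E → . -]

GOTO = { [E → . - ) L], [E → . -], [E → . a E a], [E → a . E a] }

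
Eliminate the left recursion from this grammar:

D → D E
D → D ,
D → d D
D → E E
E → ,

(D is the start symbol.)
D → d D D'
D → E E D'
D' → E D'
D' → , D'
D' → ε
E → ,

D is directly left-recursive. The standard transformation for
  A → A α₁ | ... | A α_m | β₁ | ... | β_n
is
  A  → β₁ A' | ... | β_n A'
  A' → α₁ A' | ... | α_m A' | ε

D → d D becomes D → d D D'
D → E E becomes D → E E D'
D → D E becomes D' → E D'
D → D , becomes D' → , D'
Add D' → ε

Productions for other non-terminals are unchanged:
  E → ,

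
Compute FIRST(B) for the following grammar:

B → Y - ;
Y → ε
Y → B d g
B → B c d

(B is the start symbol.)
FIRST sets of the other non-terminals involved (by the same procedure, iterated to a fixed point):
  FIRST(Y) = { '-', ε }

From B → Y - ;:
  - Y is a non-terminal: add FIRST(Y) \ {ε} = { '-' }
    Y is nullable, so continue to the next symbol
  - '-' is a terminal: add '-' and stop
From B → B c d:
  - B is the symbol being defined: contributes nothing new
    B is not nullable, so stop

Collecting: FIRST(B) = { '-' }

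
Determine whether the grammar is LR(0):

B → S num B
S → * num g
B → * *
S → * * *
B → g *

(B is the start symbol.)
Augment with B' → B and build the canonical LR(0) collection (I0 = CLOSURE({[B' → . B]}), then GOTO on every symbol after a dot until no new states appear). It has 12 states:
  I0: { [B → . * *], [B → . S num B], [B → . g *], [B' → . B], [S → . * * *], [S → . * num g] }  — shift
  I1: { [B → * . *], [S → * . * *], [S → * . num g] }  — shift
  I2: { [B' → B .] }  — accept
  I3: { [B → S . num B] }  — shift
  I4: { [B → g . *] }  — shift
  I5: { [B → g * .] }  — reduce
  I6: { [B → . * *], [B → . S num B], [B → . g *], [B → S num . B], [S → . * * *], [S → . * num g] }  — shift
  I7: { [B → S num B .] }  — reduce
  I8: { [B → * * .], [S → * * . *] }  — shift, reduce
  I9: { [S → * num . g] }  — shift
  I10: { [S → * num g .] }  — reduce
  I11: { [S → * * * .] }  — reduce

Conflict in state I8:
  Shift-reduce conflict between [B → * * .] and [S → * * . *]
So the grammar is NOT LR(0).

Answer: No. Shift-reduce conflict between [B → * * .] and [S → * * . *]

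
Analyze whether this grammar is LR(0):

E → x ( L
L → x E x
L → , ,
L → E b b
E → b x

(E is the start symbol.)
Yes, the grammar is LR(0)

Augment with E' → E and build the canonical LR(0) collection (I0 = CLOSURE({[E' → . E]}), then GOTO on every symbol after a dot until no new states appear). It has 15 states:
  I0: { [E → . b x], [E → . x ( L], [E' → . E] }  — shift
  I1: { [E' → E .] }  — accept
  I2: { [E → b . x] }  — shift
  I3: { [E → x . ( L] }  — shift
  I4: { [E → . b x], [E → . x ( L], [E → x ( . L], [L → . , ,], [L → . E b b], [L → . x E x] }  — shift
  I5: { [L → , . ,] }  — shift
  I6: { [L → E . b b] }  — shift
  I7: { [E → x ( L .] }  — reduce
  I8: { [E → . b x], [E → . x ( L], [E → x . ( L], [L → x . E x] }  — shift
  I9: { [L → x E . x] }  — shift
  I10: { [L → x E x .] }  — reduce
  I11: { [L → E b . b] }  — shift
  I12: { [L → E b b .] }  — reduce
  I13: { [L → , , .] }  — reduce
  I14: { [E → b x .] }  — reduce

Every state is either a pure shift/goto state or contains exactly one complete item and nothing to shift — no conflicts. The grammar is LR(0).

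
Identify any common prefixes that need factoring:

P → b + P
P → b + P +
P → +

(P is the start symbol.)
Yes, P has productions with common prefix 'b + P'

Left-factoring is needed when two productions for the same non-terminal
share a common prefix on the right-hand side.

Productions for P:
  P → b + P
  P → b + P +
  P → +

Found common prefix 'b + P' in productions for P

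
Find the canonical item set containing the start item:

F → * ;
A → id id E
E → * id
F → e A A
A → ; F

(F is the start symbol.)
First, augment the grammar with F' → F
I₀ = CLOSURE({ [F' → . F] }):
  [F' → . F] has the dot before F: add [F → . * ;], [F → . e A A]
No further items can be added.

I₀ = { [F → . * ;], [F → . e A A], [F' → . F] }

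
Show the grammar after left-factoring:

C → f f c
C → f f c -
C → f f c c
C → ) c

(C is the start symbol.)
C → f f c C'
C' → ε
C' → -
C' → c
C → ) c

Left-factoring transforms A → αβ₁ | αβ₂ into A → αA' and A' → β₁ | β₂
(α is the longest common prefix among the alternatives). Repeat until
no nonterminal has two alternatives with a common prefix.

Round 1: C has alternatives sharing prefix 'f f c'. Introduce C': C → f f c C'
  Add: C' → ε
  Add: C' → -
  Add: C' → c

No remaining common prefixes — done.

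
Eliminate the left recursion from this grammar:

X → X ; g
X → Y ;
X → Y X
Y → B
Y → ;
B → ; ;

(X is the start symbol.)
X → Y ; X'
X → Y X X'
X' → ; g X'
X' → ε
Y → B
Y → ;
B → ; ;

X is directly left-recursive. The standard transformation for
  A → A α₁ | ... | A α_m | β₁ | ... | β_n
is
  A  → β₁ A' | ... | β_n A'
  A' → α₁ A' | ... | α_m A' | ε

X → Y ; becomes X → Y ; X'
X → Y X becomes X → Y X X'
X → X ; g becomes X' → ; g X'
Add X' → ε

Productions for other non-terminals are unchanged:
  Y → B
  Y → ;
  B → ; ;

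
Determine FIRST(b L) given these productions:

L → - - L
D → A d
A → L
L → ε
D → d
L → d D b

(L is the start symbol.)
To compute FIRST(b L), process the symbols left to right:
Symbol b is a terminal. Add 'b' and stop.
FIRST(b L) = { 'b' }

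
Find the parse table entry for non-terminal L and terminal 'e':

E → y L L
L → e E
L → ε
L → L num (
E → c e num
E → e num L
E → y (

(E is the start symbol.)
L → e E, L → ε, L → L num (

To find M[L, 'e'], we find productions for L where 'e' is in the predict set (PREDICT(N → α) = (FIRST(α) \ {ε}) ∪ (FOLLOW(N) if α ⇒* ε)).

Relevant sets:
  FIRST(L) = { 'e', 'num', ε }
  FOLLOW(L) = { $, 'e', 'num' }

L → e E: PREDICT = { 'e' }
  'e' is in predict set, so this production goes in M[L, 'e']
L → ε: PREDICT = { $, 'e', 'num' }
  'e' is in predict set, so this production goes in M[L, 'e']
L → L num (: PREDICT = { 'e', 'num' }
  'e' is in predict set, so this production goes in M[L, 'e']

M[L, 'e'] = L → e E, L → ε, L → L num (  (a multiply-defined cell — the grammar is not LL(1))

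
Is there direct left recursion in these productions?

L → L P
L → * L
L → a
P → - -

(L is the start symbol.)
Direct left recursion occurs when N → N α for some non-terminal N (the right-hand side begins with the left-hand side itself).

L → L P: LEFT RECURSIVE (starts with L)
L → * L: starts with '*'
L → a: starts with a
P → - -: starts with '-'

The grammar has direct left recursion on: L.

Answer: Yes, L is left-recursive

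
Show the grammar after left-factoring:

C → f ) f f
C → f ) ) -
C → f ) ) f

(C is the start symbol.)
C → f ) C'
C' → f f
C' → ) C''
C'' → -
C'' → f

Left-factoring transforms A → αβ₁ | αβ₂ into A → αA' and A' → β₁ | β₂
(α is the longest common prefix among the alternatives). Repeat until
no nonterminal has two alternatives with a common prefix.

Round 1: C has alternatives sharing prefix 'f )'. Introduce C': C → f ) C'
  Add: C' → f f
  Add: C' → ) -
  Add: C' → ) f

Round 2: C' has alternatives sharing prefix ')'. Introduce C'': C' → ) C''
  Add: C'' → -
  Add: C'' → f

No remaining common prefixes — done.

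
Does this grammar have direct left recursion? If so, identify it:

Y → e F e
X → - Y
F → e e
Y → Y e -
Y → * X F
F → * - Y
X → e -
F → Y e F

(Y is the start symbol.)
Direct left recursion occurs when N → N α for some non-terminal N (the right-hand side begins with the left-hand side itself).

Y → e F e: starts with e
X → - Y: starts with '-'
F → e e: starts with e
Y → Y e -: LEFT RECURSIVE (starts with Y)
Y → * X F: starts with '*'
F → * - Y: starts with '*'
X → e -: starts with e
F → Y e F: starts with Y

The grammar has direct left recursion on: Y.

Answer: Yes, Y is left-recursive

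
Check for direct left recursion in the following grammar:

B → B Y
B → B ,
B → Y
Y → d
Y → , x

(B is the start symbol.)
Direct left recursion occurs when N → N α for some non-terminal N (the right-hand side begins with the left-hand side itself).

B → B Y: LEFT RECURSIVE (starts with B)
B → B ,: LEFT RECURSIVE (starts with B)
B → Y: starts with Y
Y → d: starts with d
Y → , x: starts with ','

The grammar has direct left recursion on: B.

Answer: Yes, B is left-recursive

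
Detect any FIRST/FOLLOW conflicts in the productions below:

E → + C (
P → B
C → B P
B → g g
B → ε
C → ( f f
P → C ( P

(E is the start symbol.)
Yes. P → C '(' P with FOLLOW(P) on { '(' }; C → '(' f f with FOLLOW(C) on { '(' }; B → g g with FOLLOW(B) on { 'g' }

Nullable non-terminals: B, C, P.
FIRST sets used below: FIRST(B) = { 'g', ε }, FIRST(P) = { '(', 'g', ε }, FIRST(C) = { '(', 'g', ε }

B: nullable alternative(s) B → ε; FOLLOW(B) = { '(', 'g' }
  B → g g: FIRST \ {ε} = { 'g' } — overlaps FOLLOW(B) on { 'g' }: CONFLICT
  B → ε: FIRST \ {ε} = { } — this is the only nullable alternative, skip

C: nullable alternative(s) C → B P; FOLLOW(C) = { '(' }
  C → B P: FIRST \ {ε} = { '(', 'g' } — this is the only nullable alternative, skip
  C → ( f f: FIRST \ {ε} = { '(' } — overlaps FOLLOW(C) on { '(' }: CONFLICT

P: nullable alternative(s) P → B; FOLLOW(P) = { '(' }
  P → B: FIRST \ {ε} = { 'g' } — this is the only nullable alternative, skip
  P → C ( P: FIRST \ {ε} = { '(', 'g' } — overlaps FOLLOW(P) on { '(' }: CONFLICT

E has no nullable alternative, so no FIRST/FOLLOW check is needed there.

So the grammar has 3 FIRST/FOLLOW conflicts (marked CONFLICT above).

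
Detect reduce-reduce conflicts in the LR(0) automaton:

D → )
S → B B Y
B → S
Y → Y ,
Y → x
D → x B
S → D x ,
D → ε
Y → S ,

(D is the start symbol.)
Yes — I4: [D → .] vs [D → x B .]; I12: [D → .] vs [Y → x .]

Augment with D' → D and build the canonical LR(0) collection (I0 = CLOSURE({[D' → . D]}), then GOTO on every symbol after a dot until no new states appear). It has 15 states:
  I0: { [D → . )], [D → . x B], [D → .], [D' → . D] }  — shift, reduce
  I1: { [D → ) .] }  — reduce
  I2: { [D' → D .] }  — accept
  I3: { [B → . S], [D → . )], [D → . x B], [D → .], [D → x . B], [S → . B B Y], [S → . D x ,] }  — shift, reduce
  I4: { [B → . S], [D → . )], [D → . x B], [D → .], [D → x B .], [S → . B B Y], [S → . D x ,], [S → B . B Y] }  — shift, 2 reduces
  I5: { [S → D . x ,] }  — shift
  I6: { [B → S .] }  — reduce
  I7: { [S → D x . ,] }  — shift
  I8: { [S → D x , .] }  — reduce
  I9: { [B → . S], [D → . )], [D → . x B], [D → .], [S → . B B Y], [S → . D x ,], [S → B . B Y], [S → B B . Y], [Y → . S ,], [Y → . Y ,], [Y → . x] }  — shift, reduce
  I10: { [B → S .], [Y → S . ,] }  — shift, reduce
  I11: { [S → B B Y .], [Y → Y . ,] }  — shift, reduce
  I12: { [B → . S], [D → . )], [D → . x B], [D → .], [D → x . B], [S → . B B Y], [S → . D x ,], [Y → x .] }  — shift, 2 reduces
  I13: { [Y → Y , .] }  — reduce
  I14: { [Y → S , .] }  — reduce

I4 contains complete items [D → .], [D → x B .] — reduce-reduce conflict.
I12 contains complete items [D → .], [Y → x .] — reduce-reduce conflict.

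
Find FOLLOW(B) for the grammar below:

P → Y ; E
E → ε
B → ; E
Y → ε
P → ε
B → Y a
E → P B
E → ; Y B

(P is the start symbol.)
{ $, ';', 'a' }

To compute FOLLOW(B), find every occurrence of B on a right-hand side N → α B β: add FIRST(β) \ {ε}, and if β is empty or nullable also add FOLLOW(N). Iterate to a fixed point.

In E → P B: B is at the end, add FOLLOW(E)
In E → ; Y B: B is at the end, add FOLLOW(E)

The FOLLOW sets referred to above (computed the same way, to a fixed point):
  FOLLOW(E) = { $, ';', 'a' }

Taking the union: FOLLOW(B) = { $, ';', 'a' }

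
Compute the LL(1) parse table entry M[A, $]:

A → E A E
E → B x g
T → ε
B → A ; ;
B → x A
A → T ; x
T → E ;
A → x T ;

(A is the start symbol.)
To find M[A, $], we find productions for A where $ is in the predict set (PREDICT(N → α) = (FIRST(α) \ {ε}) ∪ (FOLLOW(N) if α ⇒* ε)).

Relevant sets:
  FIRST(E) = { ';', 'x' }
  FIRST(T) = { ';', 'x', ε }

A → E A E: PREDICT = { ';', 'x' }
A → T ; x: PREDICT = { ';', 'x' }
A → x T ;: PREDICT = { 'x' }

M[A, $] is empty (no production applies)

Answer: Empty (error entry)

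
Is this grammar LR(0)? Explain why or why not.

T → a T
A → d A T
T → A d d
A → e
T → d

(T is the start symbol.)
A grammar is LR(0) if no state in the canonical LR(0) collection has:
  - both a shift item (dot before a terminal) and a complete item (shift-reduce conflict), or
  - two or more complete items (reduce-reduce conflict; the accept item [T' → T .] counts as a complete item here).

Augment with T' → T and build the canonical LR(0) collection (I0 = CLOSURE({[T' → . T]}), then GOTO on every symbol after a dot until no new states appear). It has 12 states:
  I0: { [A → . d A T], [A → . e], [T → . A d d], [T → . a T], [T → . d], [T' → . T] }  — shift
  I1: { [T → A . d d] }  — shift
  I2: { [T' → T .] }  — accept
  I3: { [A → . d A T], [A → . e], [T → . A d d], [T → . a T], [T → . d], [T → a . T] }  — shift
  I4: { [A → . d A T], [A → . e], [A → d . A T], [T → d .] }  — shift, reduce
  I5: { [A → e .] }  — reduce
  I6: { [A → . d A T], [A → . e], [A → d A . T], [T → . A d d], [T → . a T], [T → . d] }  — shift
  I7: { [A → . d A T], [A → . e], [A → d . A T] }  — shift
  I8: { [A → d A T .] }  — reduce
  I9: { [T → a T .] }  — reduce
  I10: { [T → A d . d] }  — shift
  I11: { [T → A d d .] }  — reduce

Conflict in state I4:
  Shift-reduce conflict between [T → d .] and [A → . d A T]
So the grammar is NOT LR(0).

Answer: No. Shift-reduce conflict between [T → d .] and [A → . d A T]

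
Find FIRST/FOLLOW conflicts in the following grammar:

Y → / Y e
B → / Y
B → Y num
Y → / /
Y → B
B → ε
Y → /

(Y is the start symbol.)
Yes. B → Y num with FOLLOW(B) on { 'num' }

A FIRST/FOLLOW conflict occurs when a non-terminal N has a nullable alternative N → β (β ⇒* ε) and another alternative N → α with FIRST(α) ∩ FOLLOW(N) ≠ ∅: on such a lookahead the parser cannot decide between expanding α and letting N vanish via β.

Nullable non-terminals: B, Y.
FIRST sets used below: FIRST(Y) = { '/', 'num', ε }, FIRST(B) = { '/', 'num', ε }

B: nullable alternative(s) B → ε; FOLLOW(B) = { $, 'e', 'num' }
  B → / Y: FIRST \ {ε} = { '/' } — disjoint from FOLLOW(B)
  B → Y num: FIRST \ {ε} = { '/', 'num' } — overlaps FOLLOW(B) on { 'num' }: CONFLICT
  B → ε: FIRST \ {ε} = { } — this is the only nullable alternative, skip

Y: nullable alternative(s) Y → B; FOLLOW(Y) = { $, 'e', 'num' }
  Y → / Y e: FIRST \ {ε} = { '/' } — disjoint from FOLLOW(Y)
  Y → / /: FIRST \ {ε} = { '/' } — disjoint from FOLLOW(Y)
  Y → B: FIRST \ {ε} = { '/', 'num' } — this is the only nullable alternative, skip
  Y → /: FIRST \ {ε} = { '/' } — disjoint from FOLLOW(Y)

So the grammar has 1 FIRST/FOLLOW conflict (marked CONFLICT above).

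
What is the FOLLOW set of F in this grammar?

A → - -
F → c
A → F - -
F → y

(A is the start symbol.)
To compute FOLLOW(F), find every occurrence of F on a right-hand side N → α F β: add FIRST(β) \ {ε}, and if β is empty or nullable also add FOLLOW(N). Iterate to a fixed point.

In A → F - -: F is followed by '-' '-', add FIRST('-' '-') \ {ε} = { '-' }

Taking the union: FOLLOW(F) = { '-' }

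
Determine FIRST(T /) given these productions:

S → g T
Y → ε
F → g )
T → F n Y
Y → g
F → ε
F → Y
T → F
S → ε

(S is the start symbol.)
FIRST sets of the non-terminals involved (from the grammar, by fixed-point iteration):
  FIRST(T) = { 'g', 'n', ε }

To compute FIRST(T /), process the symbols left to right:
Symbol T is a non-terminal. Add FIRST(T) \ {ε} = { 'g', 'n' }
T is nullable (ε ∈ FIRST(T)), continue to the next symbol.
Symbol / is a terminal. Add '/' and stop.
FIRST(T /) = { '/', 'g', 'n' }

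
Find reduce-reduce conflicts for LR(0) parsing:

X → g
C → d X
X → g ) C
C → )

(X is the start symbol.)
No reduce-reduce conflicts

A reduce-reduce conflict occurs when an LR(0) state has two complete items [A → α .] and [B → β .] — both call for a reduction, and with no lookahead the parser cannot choose between them.

Augment with X' → X and build the canonical LR(0) collection (I0 = CLOSURE({[X' → . X]}), then GOTO on every symbol after a dot until no new states appear). It has 8 states:
  I0: { [X → . g ) C], [X → . g], [X' → . X] }  — shift
  I1: { [X' → X .] }  — accept
  I2: { [X → g . ) C], [X → g .] }  — shift, reduce
  I3: { [C → . )], [C → . d X], [X → g ) . C] }  — shift
  I4: { [C → ) .] }  — reduce
  I5: { [X → g ) C .] }  — reduce
  I6: { [C → d . X], [X → . g ) C], [X → . g] }  — shift
  I7: { [C → d X .] }  — reduce

No state contains more than one complete item.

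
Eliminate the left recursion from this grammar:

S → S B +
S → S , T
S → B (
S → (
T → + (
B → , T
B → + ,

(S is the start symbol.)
S is directly left-recursive. The standard transformation for
  A → A α₁ | ... | A α_m | β₁ | ... | β_n
is
  A  → β₁ A' | ... | β_n A'
  A' → α₁ A' | ... | α_m A' | ε

S → B ( becomes S → B ( S'
S → ( becomes S → ( S'
S → S B + becomes S' → B + S'
S → S , T becomes S' → , T S'
Add S' → ε

Productions for other non-terminals are unchanged:
  T → + (
  B → , T
  B → + ,

Resulting grammar:
S → B ( S'
S → ( S'
S' → B + S'
S' → , T S'
S' → ε
T → + (
B → , T
B → + ,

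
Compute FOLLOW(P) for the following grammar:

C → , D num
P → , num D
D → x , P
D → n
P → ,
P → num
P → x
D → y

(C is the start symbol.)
In D → x , P: P is at the end, add FOLLOW(D)

The FOLLOW sets referred to above (computed the same way, to a fixed point):
  FOLLOW(D) = { 'num' }

Taking the union: FOLLOW(P) = { 'num' }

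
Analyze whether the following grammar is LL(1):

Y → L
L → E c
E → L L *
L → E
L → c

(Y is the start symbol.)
Relevant sets:
  FIRST(E) = { 'c' }

For L:
  PREDICT(L → E c) = { 'c' }
  PREDICT(L → E) = { 'c' }
  PREDICT(L → c) = { 'c' }
Y, E have a single production, so nothing to check there.

Conflict found: Predict set conflict for L: { 'c' }
The grammar is NOT LL(1).

Answer: No. Predict set conflict for L: { 'c' }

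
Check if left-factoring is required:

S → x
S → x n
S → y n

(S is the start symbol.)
Yes, S has productions with common prefix 'x'

Left-factoring is needed when two productions for the same non-terminal
share a common prefix on the right-hand side.

Productions for S:
  S → x
  S → x n
  S → y n

Found common prefix 'x' in productions for S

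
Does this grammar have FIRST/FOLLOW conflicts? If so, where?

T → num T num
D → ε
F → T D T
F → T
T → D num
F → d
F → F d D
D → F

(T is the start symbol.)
Yes. D → F with FOLLOW(D) on { 'd', 'num' }

Nullable non-terminals: D.
FIRST sets used below: FIRST(F) = { 'd', 'num' }

D: nullable alternative(s) D → ε; FOLLOW(D) = { 'd', 'num' }
  D → ε: FIRST \ {ε} = { } — this is the only nullable alternative, skip
  D → F: FIRST \ {ε} = { 'd', 'num' } — overlaps FOLLOW(D) on { 'd', 'num' }: CONFLICT

F, T have no nullable alternative, so no FIRST/FOLLOW check is needed there.

So the grammar has 1 FIRST/FOLLOW conflict (marked CONFLICT above).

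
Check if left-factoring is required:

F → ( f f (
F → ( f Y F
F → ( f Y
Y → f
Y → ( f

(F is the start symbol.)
Yes, F has productions with common prefix '( f'

Left-factoring is needed when two productions for the same non-terminal
share a common prefix on the right-hand side.

Productions for F:
  F → ( f f (
  F → ( f Y F
  F → ( f Y
Productions for Y:
  Y → f
  Y → ( f

Found common prefix '( f' in productions for F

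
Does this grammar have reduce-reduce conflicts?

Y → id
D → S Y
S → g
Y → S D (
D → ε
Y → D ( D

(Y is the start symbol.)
Augment with Y' → Y and build the canonical LR(0) collection (I0 = CLOSURE({[Y' → . Y]}), then GOTO on every symbol after a dot until no new states appear). It has 12 states:
  I0: { [D → . S Y], [D → .], [S → . g], [Y → . D ( D], [Y → . S D (], [Y → . id], [Y' → . Y] }  — shift, reduce
  I1: { [Y → D . ( D] }  — shift
  I2: { [D → . S Y], [D → .], [D → S . Y], [S → . g], [Y → . D ( D], [Y → . S D (], [Y → . id], [Y → S . D (] }  — shift, reduce
  I3: { [Y' → Y .] }  — accept
  I4: { [S → g .] }  — reduce
  I5: { [Y → id .] }  — reduce
  I6: { [Y → D . ( D], [Y → S D . (] }  — shift
  I7: { [D → S Y .] }  — reduce
  I8: { [D → . S Y], [D → .], [S → . g], [Y → D ( . D], [Y → S D ( .] }  — shift, 2 reduces
  I9: { [Y → D ( D .] }  — reduce
  I10: { [D → . S Y], [D → .], [D → S . Y], [S → . g], [Y → . D ( D], [Y → . S D (], [Y → . id] }  — shift, reduce
  I11: { [D → . S Y], [D → .], [S → . g], [Y → D ( . D] }  — shift, reduce

I8 contains complete items [D → .], [Y → S D ( .] — reduce-reduce conflict.

Answer: Yes — I8: [D → .] vs [Y → S D ( .]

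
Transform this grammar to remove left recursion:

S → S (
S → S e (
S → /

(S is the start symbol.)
S → / S'
S' → ( S'
S' → e ( S'
S' → ε

S is directly left-recursive. The standard transformation for
  A → A α₁ | ... | A α_m | β₁ | ... | β_n
is
  A  → β₁ A' | ... | β_n A'
  A' → α₁ A' | ... | α_m A' | ε

S → / becomes S → / S'
S → S ( becomes S' → ( S'
S → S e ( becomes S' → e ( S'
Add S' → ε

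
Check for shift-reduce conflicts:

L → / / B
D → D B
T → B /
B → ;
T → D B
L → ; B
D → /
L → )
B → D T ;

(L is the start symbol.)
Yes — I9: [D → D B .] vs [T → B . /]; I13: [D → D B .] vs [T → B . /]

A shift-reduce conflict occurs when an LR(0) state has both:
  - a complete (reduce) item [A → α .] (dot at the end), and
  - a shift item [B → β . c γ] (dot before a terminal).

Augment with L' → L and build the canonical LR(0) collection (I0 = CLOSURE({[L' → . L]}), then GOTO on every symbol after a dot until no new states appear). It has 17 states:
  I0: { [L → . )], [L → . / / B], [L → . ; B], [L' → . L] }  — shift
  I1: { [L → ) .] }  — reduce
  I2: { [L → / . / B] }  — shift
  I3: { [B → . ;], [B → . D T ;], [D → . /], [D → . D B], [L → ; . B] }  — shift
  I4: { [L' → L .] }  — accept
  I5: { [D → / .] }  — reduce
  I6: { [B → ; .] }  — reduce
  I7: { [L → ; B .] }  — reduce
  I8: { [B → . ;], [B → . D T ;], [B → D . T ;], [D → . /], [D → . D B], [D → D . B], [T → . B /], [T → . D B] }  — shift
  I9: { [D → D B .], [T → B . /] }  — shift, reduce
  I10: { [B → . ;], [B → . D T ;], [B → D . T ;], [D → . /], [D → . D B], [D → D . B], [T → . B /], [T → . D B], [T → D . B] }  — shift
  I11: { [B → D T . ;] }  — shift
  I12: { [B → D T ; .] }  — reduce
  I13: { [D → D B .], [T → B . /], [T → D B .] }  — shift, 2 reduces
  I14: { [T → B / .] }  — reduce
  I15: { [B → . ;], [B → . D T ;], [D → . /], [D → . D B], [L → / / . B] }  — shift
  I16: { [L → / / B .] }  — reduce

I9 contains reduce item [D → D B .] and shift item [T → B . /] — shift-reduce conflict.
I13 contains reduce items [D → D B .], [T → D B .] and shift item [T → B . /] — shift-reduce conflict.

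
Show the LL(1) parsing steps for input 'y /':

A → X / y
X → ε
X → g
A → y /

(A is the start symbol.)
LL(1) parsing maintains a stack (initially the start symbol over $) and the input. At each step: if the stack top is a terminal, match it against the current input token; if it is a non-terminal N, replace it with the RHS of M[N, lookahead] (the unique production whose predict set contains the lookahead).

Stack is shown with the top on the left.

Stack  Input  Action
--------------------
A $    y / $  output A → y /
y / $  y / $  match 'y'
/ $    / $    match '/'
$      $      accept

The string is accepted.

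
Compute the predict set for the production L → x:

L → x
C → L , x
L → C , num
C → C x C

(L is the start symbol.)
PREDICT(L → x) = (FIRST(RHS) \ {ε}) ∪ (FOLLOW(L) if ε ∈ FIRST(RHS), i.e. RHS ⇒* ε)
FIRST(x) = { 'x' }
ε ∉ FIRST(x), so FOLLOW(L) is not added.
PREDICT(L → x) = { 'x' }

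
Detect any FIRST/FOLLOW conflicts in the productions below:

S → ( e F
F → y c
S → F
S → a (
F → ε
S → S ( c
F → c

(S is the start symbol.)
Yes. S → '(' e F with FOLLOW(S) on { '(' }; S → S '(' c with FOLLOW(S) on { '(' }

A FIRST/FOLLOW conflict occurs when a non-terminal N has a nullable alternative N → β (β ⇒* ε) and another alternative N → α with FIRST(α) ∩ FOLLOW(N) ≠ ∅: on such a lookahead the parser cannot decide between expanding α and letting N vanish via β.

Nullable non-terminals: F, S.
FIRST sets used below: FIRST(F) = { 'c', 'y', ε }, FIRST(S) = { '(', 'a', 'c', 'y', ε }

F: nullable alternative(s) F → ε; FOLLOW(F) = { $, '(' }
  F → y c: FIRST \ {ε} = { 'y' } — disjoint from FOLLOW(F)
  F → ε: FIRST \ {ε} = { } — this is the only nullable alternative, skip
  F → c: FIRST \ {ε} = { 'c' } — disjoint from FOLLOW(F)

S: nullable alternative(s) S → F; FOLLOW(S) = { $, '(' }
  S → ( e F: FIRST \ {ε} = { '(' } — overlaps FOLLOW(S) on { '(' }: CONFLICT
  S → F: FIRST \ {ε} = { 'c', 'y' } — this is the only nullable alternative, skip
  S → a (: FIRST \ {ε} = { 'a' } — disjoint from FOLLOW(S)
  S → S ( c: FIRST \ {ε} = { '(', 'a', 'c', 'y' } — overlaps FOLLOW(S) on { '(' }: CONFLICT

So the grammar has 2 FIRST/FOLLOW conflicts (marked CONFLICT above).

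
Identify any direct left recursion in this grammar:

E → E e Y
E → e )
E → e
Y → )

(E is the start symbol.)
Direct left recursion occurs when N → N α for some non-terminal N (the right-hand side begins with the left-hand side itself).

E → E e Y: LEFT RECURSIVE (starts with E)
E → e ): starts with e
E → e: starts with e
Y → ): starts with ')'

The grammar has direct left recursion on: E.

Answer: Yes, E is left-recursive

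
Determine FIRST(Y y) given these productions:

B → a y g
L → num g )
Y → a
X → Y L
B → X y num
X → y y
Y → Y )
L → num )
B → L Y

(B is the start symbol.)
FIRST sets of the non-terminals involved (from the grammar, by fixed-point iteration):
  FIRST(Y) = { 'a' }

To compute FIRST(Y y), process the symbols left to right:
Symbol Y is a non-terminal. Add FIRST(Y) \ {ε} = { 'a' }
Y is not nullable (ε ∉ FIRST(Y)), so stop here.
FIRST(Y y) = { 'a' }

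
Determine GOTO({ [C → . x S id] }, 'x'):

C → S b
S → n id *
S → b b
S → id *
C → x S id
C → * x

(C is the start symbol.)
GOTO(I, 'x') = CLOSURE({ [A → αX.β] : [A → α.Xβ] ∈ I, X = 'x' })

Items with dot before 'x', with the dot advanced:
  [C → . x S id] → [C → x . S id]
Closure of the advanced items:
  [C → x . S id] has the dot before S: add [S → . n id *], [S → . b b], [S → . id *]

GOTO = { [C → x . S id], [S → . b b], [S → . id *], [S → . n id *] }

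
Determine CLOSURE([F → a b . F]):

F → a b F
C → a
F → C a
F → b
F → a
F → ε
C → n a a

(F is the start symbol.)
To compute CLOSURE, for each item [A → α.Bβ] where B is a non-terminal, add [B → .γ] for all productions B → γ; repeat for the newly added items until nothing changes.

Start with: [F → a b . F]
  [F → a b . F] has the dot before F: add [F → . a b F], [F → . C a], [F → . b], [F → . a], [F → .]
  [F → . C a] has the dot before C: add [C → . a], [C → . n a a]
No further items can be added.

CLOSURE = { [C → . a], [C → . n a a], [F → . C a], [F → . a b F], [F → . a], [F → . b], [F → .], [F → a b . F] }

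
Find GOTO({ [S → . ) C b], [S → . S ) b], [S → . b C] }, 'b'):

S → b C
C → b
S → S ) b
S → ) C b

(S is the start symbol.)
{ [C → . b], [S → b . C] }

GOTO(I, 'b') = CLOSURE({ [A → αX.β] : [A → α.Xβ] ∈ I, X = 'b' })

Items with dot before 'b', with the dot advanced:
  [S → . b C] → [S → b . C]
Closure of the advanced items:
  [S → b . C] has the dot before C: add [C → . b]

GOTO = { [C → . b], [S → b . C] }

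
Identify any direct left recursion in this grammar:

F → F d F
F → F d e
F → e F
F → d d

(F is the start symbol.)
F → F d F: LEFT RECURSIVE (starts with F)
F → F d e: LEFT RECURSIVE (starts with F)
F → e F: starts with e
F → d d: starts with d

The grammar has direct left recursion on: F.

Answer: Yes, F is left-recursive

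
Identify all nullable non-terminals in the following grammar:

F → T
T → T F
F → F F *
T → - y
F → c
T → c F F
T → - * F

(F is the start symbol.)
A non-terminal is nullable if it can derive ε (the empty string): either it has an ε-production, or it has a production whose right-hand side consists entirely of nullable non-terminals.

There are no ε-productions, so no non-terminal can derive ε.
No non-terminals are nullable.

Answer: None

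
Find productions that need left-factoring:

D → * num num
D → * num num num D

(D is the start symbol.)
Yes, D has productions with common prefix '* num num'

Left-factoring is needed when two productions for the same non-terminal
share a common prefix on the right-hand side.

Productions for D:
  D → * num num
  D → * num num num D

Found common prefix '* num num' in productions for D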